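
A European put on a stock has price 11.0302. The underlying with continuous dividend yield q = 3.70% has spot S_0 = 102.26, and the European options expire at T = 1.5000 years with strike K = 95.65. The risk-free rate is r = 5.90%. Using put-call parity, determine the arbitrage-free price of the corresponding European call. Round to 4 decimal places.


Put-call parity: C - P = S_0 * exp(-qT) - K * exp(-rT).
S_0 * exp(-qT) = 102.2600 * 0.94601202 = 96.73918954
K * exp(-rT) = 95.6500 * 0.91530311 = 87.54874254
C = P + S*exp(-qT) - K*exp(-rT)
C = 11.0302 + 96.73918954 - 87.54874254 = 20.2206

Answer: Call price = 20.2206


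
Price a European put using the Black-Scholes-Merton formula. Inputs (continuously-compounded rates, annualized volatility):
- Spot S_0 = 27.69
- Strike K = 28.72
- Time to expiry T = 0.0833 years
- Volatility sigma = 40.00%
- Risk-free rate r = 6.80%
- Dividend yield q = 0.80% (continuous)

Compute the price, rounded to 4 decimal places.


d1 = (ln(S/K) + (r - q + 0.5*sigma^2) * T) / (sigma * sqrt(T)) = -0.21534051
d2 = d1 - sigma * sqrt(T) = -0.33078747
exp(-rT) = 0.99435161; exp(-qT) = 0.99933382
P = K * exp(-rT) * N(-d2) - S_0 * exp(-qT) * N(-d1)
N(-d1) = 0.58524908; N(-d2) = 0.62959749
P = 28.7200 * 0.99435161 * 0.62959749 - 27.6900 * 0.99933382 * 0.58524908 = 1.7852

Answer: Price = 1.7852


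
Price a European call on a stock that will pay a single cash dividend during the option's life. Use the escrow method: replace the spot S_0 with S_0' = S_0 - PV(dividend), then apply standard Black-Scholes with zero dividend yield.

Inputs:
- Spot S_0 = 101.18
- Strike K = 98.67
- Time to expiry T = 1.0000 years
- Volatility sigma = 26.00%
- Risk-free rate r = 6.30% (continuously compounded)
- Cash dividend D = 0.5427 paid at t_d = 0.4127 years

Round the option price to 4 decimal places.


Answer: Price = 14.5000

Derivation:
PV(D) = D * exp(-r * t_d) = 0.5427 * 0.97433499 = 0.52877160
S_0' = S_0 - PV(D) = 101.1800 - 0.52877160 = 100.65122840
d1 = (ln(S_0'/K) + (r + sigma^2/2)*T) / (sigma*sqrt(T)) = 0.44877080
d2 = d1 - sigma*sqrt(T) = 0.18877080
exp(-rT) = 0.93894347
N(d1) = 0.67320150; N(d2) = 0.57486377
C = S_0' * N(d1) - K * exp(-rT) * N(d2) = 100.65122840 * 0.67320150 - 98.6700 * 0.93894347 * 0.57486377 = 14.5000


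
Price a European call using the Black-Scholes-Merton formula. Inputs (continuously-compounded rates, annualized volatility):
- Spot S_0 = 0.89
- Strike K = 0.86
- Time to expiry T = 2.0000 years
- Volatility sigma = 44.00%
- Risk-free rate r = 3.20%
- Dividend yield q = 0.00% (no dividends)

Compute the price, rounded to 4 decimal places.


d1 = (ln(S/K) + (r - q + 0.5*sigma^2) * T) / (sigma * sqrt(T)) = 0.46908351
d2 = d1 - sigma * sqrt(T) = -0.15317046
exp(-rT) = 0.93800500; exp(-qT) = 1.00000000
C = S_0 * exp(-qT) * N(d1) - K * exp(-rT) * N(d2)
N(d1) = 0.68049503; N(d2) = 0.43913193
C = 0.8900 * 1.00000000 * 0.68049503 - 0.8600 * 0.93800500 * 0.43913193 = 0.2514

Answer: Price = 0.2514


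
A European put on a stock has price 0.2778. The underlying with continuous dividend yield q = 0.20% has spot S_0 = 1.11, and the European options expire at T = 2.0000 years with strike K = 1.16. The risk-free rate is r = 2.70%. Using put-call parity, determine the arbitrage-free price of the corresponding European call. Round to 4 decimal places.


Put-call parity: C - P = S_0 * exp(-qT) - K * exp(-rT).
S_0 * exp(-qT) = 1.1100 * 0.99600799 = 1.10556887
K * exp(-rT) = 1.1600 * 0.94743211 = 1.09902124
C = P + S*exp(-qT) - K*exp(-rT)
C = 0.2778 + 1.10556887 - 1.09902124 = 0.2843

Answer: Call price = 0.2843


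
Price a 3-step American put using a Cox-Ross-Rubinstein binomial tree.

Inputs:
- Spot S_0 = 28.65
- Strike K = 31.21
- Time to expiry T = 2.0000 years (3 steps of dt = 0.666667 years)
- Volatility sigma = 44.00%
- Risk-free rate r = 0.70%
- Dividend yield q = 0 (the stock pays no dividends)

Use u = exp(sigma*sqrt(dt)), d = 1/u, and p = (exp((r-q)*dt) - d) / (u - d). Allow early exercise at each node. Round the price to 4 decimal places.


Answer: Price = V(0,0) = 8.9273

Derivation:
dt = T/N = 0.666667
u = exp(sigma*sqrt(dt)) = 1.432267; d = 1/u = 0.698194
p = (exp((r-q)*dt) - d) / (u - d) = 0.417511
Discount per step: exp(-r*dt) = 0.995344
Stock lattice S(k, i) with i counting down-moves:
  k=0: S(0,0) = 28.6500
  k=1: S(1,0) = 41.0344; S(1,1) = 20.0033
  k=2: S(2,0) = 58.7723; S(2,1) = 28.6500; S(2,2) = 13.9661
  k=3: S(3,0) = 84.1776; S(3,1) = 41.0344; S(3,2) = 20.0033; S(3,3) = 9.7511
Terminal payoffs V(N, i) = max(K - S_T, 0):
  V(3,0) = 0.000000; V(3,1) = 0.000000; V(3,2) = 11.206746; V(3,3) = 21.458921
Backward induction: V(k, i) = exp(-r*dt) * [p * V(k+1, i) + (1-p) * V(k+1, i+1)]; then take max(V_cont, immediate exercise) for American.
  V(2,0) = exp(-r*dt) * [p*0.000000 + (1-p)*0.000000] = 0.000000; exercise = 0.000000; V(2,0) = max -> 0.000000
  V(2,1) = exp(-r*dt) * [p*0.000000 + (1-p)*11.206746] = 6.497413; exercise = 2.560000; V(2,1) = max -> 6.497413
  V(2,2) = exp(-r*dt) * [p*11.206746 + (1-p)*21.458921] = 17.098544; exercise = 17.243851; V(2,2) = max -> 17.243851
  V(1,0) = exp(-r*dt) * [p*0.000000 + (1-p)*6.497413] = 3.767050; exercise = 0.000000; V(1,0) = max -> 3.767050
  V(1,1) = exp(-r*dt) * [p*6.497413 + (1-p)*17.243851] = 12.697699; exercise = 11.206746; V(1,1) = max -> 12.697699
  V(0,0) = exp(-r*dt) * [p*3.767050 + (1-p)*12.697699] = 8.927295; exercise = 2.560000; V(0,0) = max -> 8.927295


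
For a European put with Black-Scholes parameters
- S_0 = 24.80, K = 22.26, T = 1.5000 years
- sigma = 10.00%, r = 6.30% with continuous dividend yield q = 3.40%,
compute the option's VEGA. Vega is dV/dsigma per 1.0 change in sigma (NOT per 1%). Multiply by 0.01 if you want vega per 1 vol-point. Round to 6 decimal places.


Answer: Vega = 4.954930

Derivation:
d1 = 1.2986566512; d2 = 1.1761821640
phi(d1) = 0.1716679688; exp(-qT) = 0.9502786705; exp(-rT) = 0.9098277346
Vega = S * exp(-qT) * phi(d1) * sqrt(T) = 24.8000 * 0.9502786705 * 0.1716679688 * 1.2247448714 = 4.954930


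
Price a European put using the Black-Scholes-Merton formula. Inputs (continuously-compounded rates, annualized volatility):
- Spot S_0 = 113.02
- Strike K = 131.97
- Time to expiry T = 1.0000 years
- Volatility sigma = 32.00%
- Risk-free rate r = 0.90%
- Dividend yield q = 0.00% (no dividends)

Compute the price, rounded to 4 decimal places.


Answer: Price = 25.9488

Derivation:
d1 = (ln(S/K) + (r - q + 0.5*sigma^2) * T) / (sigma * sqrt(T)) = -0.29628072
d2 = d1 - sigma * sqrt(T) = -0.61628072
exp(-rT) = 0.99104038; exp(-qT) = 1.00000000
P = K * exp(-rT) * N(-d2) - S_0 * exp(-qT) * N(-d1)
N(-d1) = 0.61649215; N(-d2) = 0.73114537
P = 131.9700 * 0.99104038 * 0.73114537 - 113.0200 * 1.00000000 * 0.61649215 = 25.9488


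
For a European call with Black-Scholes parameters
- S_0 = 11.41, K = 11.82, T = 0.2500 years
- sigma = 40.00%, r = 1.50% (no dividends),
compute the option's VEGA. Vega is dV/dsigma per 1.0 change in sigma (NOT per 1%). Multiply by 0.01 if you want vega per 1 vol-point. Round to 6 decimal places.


Answer: Vega = 2.272172

Derivation:
d1 = -0.0577642405; d2 = -0.2577642405
phi(d1) = 0.3982772585; exp(-qT) = 1.0000000000; exp(-rT) = 0.9962570225
Vega = S * exp(-qT) * phi(d1) * sqrt(T) = 11.4100 * 1.0000000000 * 0.3982772585 * 0.5000000000 = 2.272172


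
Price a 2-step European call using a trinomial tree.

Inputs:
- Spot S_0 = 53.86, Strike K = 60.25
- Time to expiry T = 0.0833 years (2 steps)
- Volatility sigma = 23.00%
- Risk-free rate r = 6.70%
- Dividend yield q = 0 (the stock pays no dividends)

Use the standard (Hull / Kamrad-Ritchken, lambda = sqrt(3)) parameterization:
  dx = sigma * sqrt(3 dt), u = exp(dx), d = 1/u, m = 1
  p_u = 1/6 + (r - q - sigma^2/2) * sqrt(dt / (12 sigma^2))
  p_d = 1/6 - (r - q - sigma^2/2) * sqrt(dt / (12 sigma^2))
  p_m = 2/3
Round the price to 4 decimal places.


Answer: Price = V(0,0) = 0.0973

Derivation:
dt = T/N = 0.041650; dx = sigma*sqrt(3*dt) = 0.081301
u = exp(dx) = 1.084697; d = 1/u = 0.921916
p_u = 0.177053, p_m = 0.666667, p_d = 0.156280
Discount per step: exp(-r*dt) = 0.997213
Stock lattice S(k, j) with j the centered position index:
  k=0: S(0,+0) = 53.8600
  k=1: S(1,-1) = 49.6544; S(1,+0) = 53.8600; S(1,+1) = 58.4218
  k=2: S(2,-2) = 45.7772; S(2,-1) = 49.6544; S(2,+0) = 53.8600; S(2,+1) = 58.4218; S(2,+2) = 63.3700
Terminal payoffs V(N, j) = max(S_T - K, 0):
  V(2,-2) = 0.000000; V(2,-1) = 0.000000; V(2,+0) = 0.000000; V(2,+1) = 0.000000; V(2,+2) = 3.119972
Backward induction: V(k, j) = exp(-r*dt) * [p_u * V(k+1, j+1) + p_m * V(k+1, j) + p_d * V(k+1, j-1)]
  V(1,-1) = exp(-r*dt) * [p_u*0.000000 + p_m*0.000000 + p_d*0.000000] = 0.000000
  V(1,+0) = exp(-r*dt) * [p_u*0.000000 + p_m*0.000000 + p_d*0.000000] = 0.000000
  V(1,+1) = exp(-r*dt) * [p_u*3.119972 + p_m*0.000000 + p_d*0.000000] = 0.550862
  V(0,+0) = exp(-r*dt) * [p_u*0.550862 + p_m*0.000000 + p_d*0.000000] = 0.097260


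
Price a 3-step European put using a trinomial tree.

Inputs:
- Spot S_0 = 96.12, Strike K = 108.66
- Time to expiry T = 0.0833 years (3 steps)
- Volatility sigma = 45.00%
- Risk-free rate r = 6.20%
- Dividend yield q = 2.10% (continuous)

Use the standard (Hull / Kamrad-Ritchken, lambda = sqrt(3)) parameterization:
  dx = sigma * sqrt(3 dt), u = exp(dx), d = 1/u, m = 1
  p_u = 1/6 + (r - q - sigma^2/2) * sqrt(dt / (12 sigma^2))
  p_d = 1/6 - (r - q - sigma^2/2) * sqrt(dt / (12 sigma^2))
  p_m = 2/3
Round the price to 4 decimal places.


Answer: Price = V(0,0) = 13.2791

Derivation:
dt = T/N = 0.027767; dx = sigma*sqrt(3*dt) = 0.129878
u = exp(dx) = 1.138689; d = 1/u = 0.878203
p_u = 0.160226, p_m = 0.666667, p_d = 0.173107
Discount per step: exp(-r*dt) = 0.998280
Stock lattice S(k, j) with j the centered position index:
  k=0: S(0,+0) = 96.1200
  k=1: S(1,-1) = 84.4128; S(1,+0) = 96.1200; S(1,+1) = 109.4508
  k=2: S(2,-2) = 74.1316; S(2,-1) = 84.4128; S(2,+0) = 96.1200; S(2,+1) = 109.4508; S(2,+2) = 124.6305
  k=3: S(3,-3) = 65.1026; S(3,-2) = 74.1316; S(3,-1) = 84.4128; S(3,+0) = 96.1200; S(3,+1) = 109.4508; S(3,+2) = 124.6305; S(3,+3) = 141.9154
Terminal payoffs V(N, j) = max(K - S_T, 0):
  V(3,-3) = 43.557436; V(3,-2) = 34.528410; V(3,-1) = 24.247155; V(3,+0) = 12.540000; V(3,+1) = 0.000000; V(3,+2) = 0.000000; V(3,+3) = 0.000000
Backward induction: V(k, j) = exp(-r*dt) * [p_u * V(k+1, j+1) + p_m * V(k+1, j) + p_d * V(k+1, j-1)]
  V(2,-2) = exp(-r*dt) * [p_u*24.247155 + p_m*34.528410 + p_d*43.557436] = 34.384826
  V(2,-1) = exp(-r*dt) * [p_u*12.540000 + p_m*24.247155 + p_d*34.528410] = 24.109579
  V(2,+0) = exp(-r*dt) * [p_u*0.000000 + p_m*12.540000 + p_d*24.247155] = 12.535756
  V(2,+1) = exp(-r*dt) * [p_u*0.000000 + p_m*0.000000 + p_d*12.540000] = 2.167029
  V(2,+2) = exp(-r*dt) * [p_u*0.000000 + p_m*0.000000 + p_d*0.000000] = 0.000000
  V(1,-1) = exp(-r*dt) * [p_u*12.535756 + p_m*24.109579 + p_d*34.384826] = 23.992528
  V(1,+0) = exp(-r*dt) * [p_u*2.167029 + p_m*12.535756 + p_d*24.109579] = 12.855774
  V(1,+1) = exp(-r*dt) * [p_u*0.000000 + p_m*2.167029 + p_d*12.535756] = 3.608497
  V(0,+0) = exp(-r*dt) * [p_u*3.608497 + p_m*12.855774 + p_d*23.992528] = 13.279089


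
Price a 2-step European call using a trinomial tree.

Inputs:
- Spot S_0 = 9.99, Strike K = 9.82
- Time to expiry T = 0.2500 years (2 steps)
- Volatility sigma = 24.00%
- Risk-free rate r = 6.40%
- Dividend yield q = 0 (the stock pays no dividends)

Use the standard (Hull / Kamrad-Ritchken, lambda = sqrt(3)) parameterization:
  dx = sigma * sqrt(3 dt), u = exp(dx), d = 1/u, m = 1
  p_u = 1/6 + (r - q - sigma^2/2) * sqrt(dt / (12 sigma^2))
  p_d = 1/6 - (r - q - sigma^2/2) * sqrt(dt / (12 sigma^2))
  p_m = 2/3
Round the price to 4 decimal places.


dt = T/N = 0.125000; dx = sigma*sqrt(3*dt) = 0.146969
u = exp(dx) = 1.158319; d = 1/u = 0.863320
p_u = 0.181636, p_m = 0.666667, p_d = 0.151698
Discount per step: exp(-r*dt) = 0.992032
Stock lattice S(k, j) with j the centered position index:
  k=0: S(0,+0) = 9.9900
  k=1: S(1,-1) = 8.6246; S(1,+0) = 9.9900; S(1,+1) = 11.5716
  k=2: S(2,-2) = 7.4458; S(2,-1) = 8.6246; S(2,+0) = 9.9900; S(2,+1) = 11.5716; S(2,+2) = 13.4036
Terminal payoffs V(N, j) = max(S_T - K, 0):
  V(2,-2) = 0.000000; V(2,-1) = 0.000000; V(2,+0) = 0.170000; V(2,+1) = 1.751602; V(2,+2) = 3.583600
Backward induction: V(k, j) = exp(-r*dt) * [p_u * V(k+1, j+1) + p_m * V(k+1, j) + p_d * V(k+1, j-1)]
  V(1,-1) = exp(-r*dt) * [p_u*0.170000 + p_m*0.000000 + p_d*0.000000] = 0.030632
  V(1,+0) = exp(-r*dt) * [p_u*1.751602 + p_m*0.170000 + p_d*0.000000] = 0.428049
  V(1,+1) = exp(-r*dt) * [p_u*3.583600 + p_m*1.751602 + p_d*0.170000] = 1.829737
  V(0,+0) = exp(-r*dt) * [p_u*1.829737 + p_m*0.428049 + p_d*0.030632] = 0.617399

Answer: Price = V(0,0) = 0.6174


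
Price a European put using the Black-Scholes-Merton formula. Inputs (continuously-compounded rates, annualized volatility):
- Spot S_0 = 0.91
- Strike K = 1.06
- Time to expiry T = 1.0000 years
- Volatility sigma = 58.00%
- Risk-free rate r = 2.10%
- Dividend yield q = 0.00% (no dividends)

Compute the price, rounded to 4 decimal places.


Answer: Price = 0.2918

Derivation:
d1 = (ln(S/K) + (r - q + 0.5*sigma^2) * T) / (sigma * sqrt(T)) = 0.06313864
d2 = d1 - sigma * sqrt(T) = -0.51686136
exp(-rT) = 0.97921896; exp(-qT) = 1.00000000
P = K * exp(-rT) * N(-d2) - S_0 * exp(-qT) * N(-d1)
N(-d1) = 0.47482805; N(-d2) = 0.69737353
P = 1.0600 * 0.97921896 * 0.69737353 - 0.9100 * 1.00000000 * 0.47482805 = 0.2918


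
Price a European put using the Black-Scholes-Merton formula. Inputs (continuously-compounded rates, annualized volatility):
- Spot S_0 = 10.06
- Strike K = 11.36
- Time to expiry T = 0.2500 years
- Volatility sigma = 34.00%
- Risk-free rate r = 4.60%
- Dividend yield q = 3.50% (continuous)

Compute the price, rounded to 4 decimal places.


Answer: Price = 1.5148

Derivation:
d1 = (ln(S/K) + (r - q + 0.5*sigma^2) * T) / (sigma * sqrt(T)) = -0.61371323
d2 = d1 - sigma * sqrt(T) = -0.78371323
exp(-rT) = 0.98856587; exp(-qT) = 0.99128817
P = K * exp(-rT) * N(-d2) - S_0 * exp(-qT) * N(-d1)
N(-d1) = 0.73029758; N(-d2) = 0.78339580
P = 11.3600 * 0.98856587 * 0.78339580 - 10.0600 * 0.99128817 * 0.73029758 = 1.5148


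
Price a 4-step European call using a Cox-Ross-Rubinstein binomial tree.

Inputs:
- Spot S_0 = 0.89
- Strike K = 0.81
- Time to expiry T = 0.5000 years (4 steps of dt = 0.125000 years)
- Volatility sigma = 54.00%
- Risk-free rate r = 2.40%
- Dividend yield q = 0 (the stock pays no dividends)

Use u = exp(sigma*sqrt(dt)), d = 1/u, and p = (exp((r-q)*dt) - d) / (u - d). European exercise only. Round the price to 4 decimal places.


dt = T/N = 0.125000
u = exp(sigma*sqrt(dt)) = 1.210361; d = 1/u = 0.826200
p = (exp((r-q)*dt) - d) / (u - d) = 0.460236
Discount per step: exp(-r*dt) = 0.997004
Stock lattice S(k, i) with i counting down-moves:
  k=0: S(0,0) = 0.8900
  k=1: S(1,0) = 1.0772; S(1,1) = 0.7353
  k=2: S(2,0) = 1.3038; S(2,1) = 0.8900; S(2,2) = 0.6075
  k=3: S(3,0) = 1.5781; S(3,1) = 1.0772; S(3,2) = 0.7353; S(3,3) = 0.5019
  k=4: S(4,0) = 1.9101; S(4,1) = 1.3038; S(4,2) = 0.8900; S(4,3) = 0.6075; S(4,4) = 0.4147
Terminal payoffs V(N, i) = max(S_T - K, 0):
  V(4,0) = 1.100073; V(4,1) = 0.493827; V(4,2) = 0.080000; V(4,3) = 0.000000; V(4,4) = 0.000000
Backward induction: V(k, i) = exp(-r*dt) * [p * V(k+1, i) + (1-p) * V(k+1, i+1)].
  V(3,0) = exp(-r*dt) * [p*1.100073 + (1-p)*0.493827] = 0.770528
  V(3,1) = exp(-r*dt) * [p*0.493827 + (1-p)*0.080000] = 0.269648
  V(3,2) = exp(-r*dt) * [p*0.080000 + (1-p)*0.000000] = 0.036709
  V(3,3) = exp(-r*dt) * [p*0.000000 + (1-p)*0.000000] = 0.000000
  V(2,0) = exp(-r*dt) * [p*0.770528 + (1-p)*0.269648] = 0.498673
  V(2,1) = exp(-r*dt) * [p*0.269648 + (1-p)*0.036709] = 0.143484
  V(2,2) = exp(-r*dt) * [p*0.036709 + (1-p)*0.000000] = 0.016844
  V(1,0) = exp(-r*dt) * [p*0.498673 + (1-p)*0.143484] = 0.306035
  V(1,1) = exp(-r*dt) * [p*0.143484 + (1-p)*0.016844] = 0.074903
  V(0,0) = exp(-r*dt) * [p*0.306035 + (1-p)*0.074903] = 0.180735

Answer: Price = V(0,0) = 0.1807


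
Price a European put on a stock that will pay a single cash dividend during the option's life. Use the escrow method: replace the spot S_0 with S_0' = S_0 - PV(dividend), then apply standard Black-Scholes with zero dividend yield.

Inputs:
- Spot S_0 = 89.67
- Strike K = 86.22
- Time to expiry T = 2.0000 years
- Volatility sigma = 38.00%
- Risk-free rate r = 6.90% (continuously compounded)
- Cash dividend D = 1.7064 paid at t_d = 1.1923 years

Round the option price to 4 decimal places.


Answer: Price = 11.5268

Derivation:
PV(D) = D * exp(-r * t_d) = 1.7064 * 0.92102445 = 1.57163611
S_0' = S_0 - PV(D) = 89.6700 - 1.57163611 = 88.09836389
d1 = (ln(S_0'/K) + (r + sigma^2/2)*T) / (sigma*sqrt(T)) = 0.56559572
d2 = d1 - sigma*sqrt(T) = 0.02819457
exp(-rT) = 0.87109869
N(-d1) = 0.28583432; N(-d2) = 0.48875349
P = K * exp(-rT) * N(-d2) - S_0' * N(-d1) = 86.2200 * 0.87109869 * 0.48875349 - 88.09836389 * 0.28583432 = 11.5268


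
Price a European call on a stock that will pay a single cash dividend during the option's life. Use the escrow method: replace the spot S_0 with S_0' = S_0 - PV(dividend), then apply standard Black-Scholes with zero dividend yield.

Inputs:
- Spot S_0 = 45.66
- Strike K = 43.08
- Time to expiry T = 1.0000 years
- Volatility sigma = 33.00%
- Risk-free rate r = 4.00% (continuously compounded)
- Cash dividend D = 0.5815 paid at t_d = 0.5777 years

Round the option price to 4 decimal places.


Answer: Price = 7.7054

Derivation:
PV(D) = D * exp(-r * t_d) = 0.5815 * 0.97715695 = 0.56821676
S_0' = S_0 - PV(D) = 45.6600 - 0.56821676 = 45.09178324
d1 = (ln(S_0'/K) + (r + sigma^2/2)*T) / (sigma*sqrt(T)) = 0.42451875
d2 = d1 - sigma*sqrt(T) = 0.09451875
exp(-rT) = 0.96078944
N(d1) = 0.66440623; N(d2) = 0.53765146
C = S_0' * N(d1) - K * exp(-rT) * N(d2) = 45.09178324 * 0.66440623 - 43.0800 * 0.96078944 * 0.53765146 = 7.7054


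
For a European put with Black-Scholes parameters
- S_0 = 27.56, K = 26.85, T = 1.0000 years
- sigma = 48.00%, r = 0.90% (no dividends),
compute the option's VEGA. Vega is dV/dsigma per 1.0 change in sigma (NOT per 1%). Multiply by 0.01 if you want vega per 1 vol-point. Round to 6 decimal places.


Answer: Vega = 10.468843

Derivation:
d1 = 0.3131242191; d2 = -0.1668757809
phi(d1) = 0.3798564269; exp(-qT) = 1.0000000000; exp(-rT) = 0.9910403788
Vega = S * exp(-qT) * phi(d1) * sqrt(T) = 27.5600 * 1.0000000000 * 0.3798564269 * 1.0000000000 = 10.468843


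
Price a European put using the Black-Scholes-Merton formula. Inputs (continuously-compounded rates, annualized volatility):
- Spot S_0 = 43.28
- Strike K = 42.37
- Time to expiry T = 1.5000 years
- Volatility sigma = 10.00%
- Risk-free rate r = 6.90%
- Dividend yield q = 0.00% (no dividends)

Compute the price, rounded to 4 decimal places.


Answer: Price = 0.4000

Derivation:
d1 = (ln(S/K) + (r - q + 0.5*sigma^2) * T) / (sigma * sqrt(T)) = 1.07981730
d2 = d1 - sigma * sqrt(T) = 0.95734281
exp(-rT) = 0.90167602; exp(-qT) = 1.00000000
P = K * exp(-rT) * N(-d2) - S_0 * exp(-qT) * N(-d1)
N(-d1) = 0.14011177; N(-d2) = 0.16919713
P = 42.3700 * 0.90167602 * 0.16919713 - 43.2800 * 1.00000000 * 0.14011177 = 0.4000


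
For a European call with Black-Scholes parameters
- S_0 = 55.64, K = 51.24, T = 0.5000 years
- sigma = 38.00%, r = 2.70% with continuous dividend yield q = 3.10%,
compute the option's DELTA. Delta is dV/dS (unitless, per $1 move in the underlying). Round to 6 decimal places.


Answer: Delta = 0.657405

Derivation:
d1 = 0.4335007070; d2 = 0.1648001301
phi(d1) = 0.3631642874; exp(-qT) = 0.9846195068; exp(-rT) = 0.9865907163
N(d1) = 0.6676744737
Delta = exp(-qT) * N(d1) = 0.9846195068 * 0.6676744737 = 0.657405


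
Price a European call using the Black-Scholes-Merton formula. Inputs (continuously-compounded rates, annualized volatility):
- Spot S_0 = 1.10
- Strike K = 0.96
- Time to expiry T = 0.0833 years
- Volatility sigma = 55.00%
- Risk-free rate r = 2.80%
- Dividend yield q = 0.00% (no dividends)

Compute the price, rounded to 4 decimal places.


Answer: Price = 0.1594

Derivation:
d1 = (ln(S/K) + (r - q + 0.5*sigma^2) * T) / (sigma * sqrt(T)) = 0.95164490
d2 = d1 - sigma * sqrt(T) = 0.79290534
exp(-rT) = 0.99767032; exp(-qT) = 1.00000000
C = S_0 * exp(-qT) * N(d1) - K * exp(-rT) * N(d2)
N(d1) = 0.82936145; N(d2) = 0.78608351
C = 1.1000 * 1.00000000 * 0.82936145 - 0.9600 * 0.99767032 * 0.78608351 = 0.1594


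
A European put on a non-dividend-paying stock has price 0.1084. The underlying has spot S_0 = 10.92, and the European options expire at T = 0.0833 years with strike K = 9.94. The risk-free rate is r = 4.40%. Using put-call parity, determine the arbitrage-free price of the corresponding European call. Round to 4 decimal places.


Put-call parity: C - P = S_0 * exp(-qT) - K * exp(-rT).
S_0 * exp(-qT) = 10.9200 * 1.00000000 = 10.92000000
K * exp(-rT) = 9.9400 * 0.99634151 = 9.90363460
C = P + S*exp(-qT) - K*exp(-rT)
C = 0.1084 + 10.92000000 - 9.90363460 = 1.1248

Answer: Call price = 1.1248


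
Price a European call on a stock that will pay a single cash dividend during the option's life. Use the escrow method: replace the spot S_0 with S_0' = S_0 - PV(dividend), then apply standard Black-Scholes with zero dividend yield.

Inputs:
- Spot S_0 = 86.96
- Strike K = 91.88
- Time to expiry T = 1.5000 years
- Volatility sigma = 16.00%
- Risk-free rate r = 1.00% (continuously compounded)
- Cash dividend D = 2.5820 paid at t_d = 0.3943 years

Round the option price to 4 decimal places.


Answer: Price = 4.1937

Derivation:
PV(D) = D * exp(-r * t_d) = 2.5820 * 0.99606476 = 2.57183922
S_0' = S_0 - PV(D) = 86.9600 - 2.57183922 = 84.38816078
d1 = (ln(S_0'/K) + (r + sigma^2/2)*T) / (sigma*sqrt(T)) = -0.25952477
d2 = d1 - sigma*sqrt(T) = -0.45548395
exp(-rT) = 0.98511194
N(d1) = 0.39761519; N(d2) = 0.32438056
C = S_0' * N(d1) - K * exp(-rT) * N(d2) = 84.38816078 * 0.39761519 - 91.8800 * 0.98511194 * 0.32438056 = 4.1937


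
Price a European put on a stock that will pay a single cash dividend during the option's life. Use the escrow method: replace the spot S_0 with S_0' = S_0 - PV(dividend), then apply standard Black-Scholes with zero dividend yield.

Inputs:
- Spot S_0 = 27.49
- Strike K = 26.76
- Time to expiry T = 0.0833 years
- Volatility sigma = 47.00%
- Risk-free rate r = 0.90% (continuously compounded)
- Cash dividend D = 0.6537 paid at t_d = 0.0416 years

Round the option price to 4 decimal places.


PV(D) = D * exp(-r * t_d) = 0.6537 * 0.99962567 = 0.65345530
S_0' = S_0 - PV(D) = 27.4900 - 0.65345530 = 26.83654470
d1 = (ln(S_0'/K) + (r + sigma^2/2)*T) / (sigma*sqrt(T)) = 0.09440840
d2 = d1 - sigma*sqrt(T) = -0.04124177
exp(-rT) = 0.99925058
N(-d1) = 0.46239237; N(-d2) = 0.51644842
P = K * exp(-rT) * N(-d2) - S_0' * N(-d1) = 26.7600 * 0.99925058 * 0.51644842 - 26.83654470 * 0.46239237 = 1.4008

Answer: Price = 1.4008


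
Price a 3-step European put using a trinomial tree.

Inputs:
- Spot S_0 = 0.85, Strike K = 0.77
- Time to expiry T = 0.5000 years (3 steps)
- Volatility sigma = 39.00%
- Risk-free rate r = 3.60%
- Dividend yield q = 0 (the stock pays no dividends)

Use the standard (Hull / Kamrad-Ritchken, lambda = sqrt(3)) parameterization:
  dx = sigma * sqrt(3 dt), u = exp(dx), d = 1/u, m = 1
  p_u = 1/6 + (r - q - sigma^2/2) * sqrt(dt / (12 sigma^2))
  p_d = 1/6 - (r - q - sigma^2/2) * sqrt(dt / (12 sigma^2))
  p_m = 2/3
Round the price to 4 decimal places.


Answer: Price = V(0,0) = 0.0509

Derivation:
dt = T/N = 0.166667; dx = sigma*sqrt(3*dt) = 0.275772
u = exp(dx) = 1.317547; d = 1/u = 0.758986
p_u = 0.154564, p_m = 0.666667, p_d = 0.178769
Discount per step: exp(-r*dt) = 0.994018
Stock lattice S(k, j) with j the centered position index:
  k=0: S(0,+0) = 0.8500
  k=1: S(1,-1) = 0.6451; S(1,+0) = 0.8500; S(1,+1) = 1.1199
  k=2: S(2,-2) = 0.4897; S(2,-1) = 0.6451; S(2,+0) = 0.8500; S(2,+1) = 1.1199; S(2,+2) = 1.4755
  k=3: S(3,-3) = 0.3716; S(3,-2) = 0.4897; S(3,-1) = 0.6451; S(3,+0) = 0.8500; S(3,+1) = 1.1199; S(3,+2) = 1.4755; S(3,+3) = 1.9441
Terminal payoffs V(N, j) = max(K - S_T, 0):
  V(3,-3) = 0.398362; V(3,-2) = 0.280349; V(3,-1) = 0.124862; V(3,+0) = 0.000000; V(3,+1) = 0.000000; V(3,+2) = 0.000000; V(3,+3) = 0.000000
Backward induction: V(k, j) = exp(-r*dt) * [p_u * V(k+1, j+1) + p_m * V(k+1, j) + p_d * V(k+1, j-1)]
  V(2,-2) = exp(-r*dt) * [p_u*0.124862 + p_m*0.280349 + p_d*0.398362] = 0.275754
  V(2,-1) = exp(-r*dt) * [p_u*0.000000 + p_m*0.124862 + p_d*0.280349] = 0.132561
  V(2,+0) = exp(-r*dt) * [p_u*0.000000 + p_m*0.000000 + p_d*0.124862] = 0.022188
  V(2,+1) = exp(-r*dt) * [p_u*0.000000 + p_m*0.000000 + p_d*0.000000] = 0.000000
  V(2,+2) = exp(-r*dt) * [p_u*0.000000 + p_m*0.000000 + p_d*0.000000] = 0.000000
  V(1,-1) = exp(-r*dt) * [p_u*0.022188 + p_m*0.132561 + p_d*0.275754] = 0.140256
  V(1,+0) = exp(-r*dt) * [p_u*0.000000 + p_m*0.022188 + p_d*0.132561] = 0.038259
  V(1,+1) = exp(-r*dt) * [p_u*0.000000 + p_m*0.000000 + p_d*0.022188] = 0.003943
  V(0,+0) = exp(-r*dt) * [p_u*0.003943 + p_m*0.038259 + p_d*0.140256] = 0.050883


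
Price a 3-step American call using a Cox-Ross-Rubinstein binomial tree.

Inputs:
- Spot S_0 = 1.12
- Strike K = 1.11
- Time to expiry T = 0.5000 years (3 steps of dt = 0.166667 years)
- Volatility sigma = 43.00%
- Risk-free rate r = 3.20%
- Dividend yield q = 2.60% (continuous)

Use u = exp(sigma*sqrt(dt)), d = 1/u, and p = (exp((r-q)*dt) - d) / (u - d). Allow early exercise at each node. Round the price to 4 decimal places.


dt = T/N = 0.166667
u = exp(sigma*sqrt(dt)) = 1.191898; d = 1/u = 0.838998
p = (exp((r-q)*dt) - d) / (u - d) = 0.459061
Discount per step: exp(-r*dt) = 0.994681
Stock lattice S(k, i) with i counting down-moves:
  k=0: S(0,0) = 1.1200
  k=1: S(1,0) = 1.3349; S(1,1) = 0.9397
  k=2: S(2,0) = 1.5911; S(2,1) = 1.1200; S(2,2) = 0.7884
  k=3: S(3,0) = 1.8964; S(3,1) = 1.3349; S(3,2) = 0.9397; S(3,3) = 0.6615
Terminal payoffs V(N, i) = max(S_T - K, 0):
  V(3,0) = 0.786422; V(3,1) = 0.224925; V(3,2) = 0.000000; V(3,3) = 0.000000
Backward induction: V(k, i) = exp(-r*dt) * [p * V(k+1, i) + (1-p) * V(k+1, i+1)]; then take max(V_cont, immediate exercise) for American.
  V(2,0) = exp(-r*dt) * [p*0.786422 + (1-p)*0.224925] = 0.480119; exercise = 0.481095; V(2,0) = max -> 0.481095
  V(2,1) = exp(-r*dt) * [p*0.224925 + (1-p)*0.000000] = 0.102705; exercise = 0.010000; V(2,1) = max -> 0.102705
  V(2,2) = exp(-r*dt) * [p*0.000000 + (1-p)*0.000000] = 0.000000; exercise = 0.000000; V(2,2) = max -> 0.000000
  V(1,0) = exp(-r*dt) * [p*0.481095 + (1-p)*0.102705] = 0.274939; exercise = 0.224925; V(1,0) = max -> 0.274939
  V(1,1) = exp(-r*dt) * [p*0.102705 + (1-p)*0.000000] = 0.046897; exercise = 0.000000; V(1,1) = max -> 0.046897
  V(0,0) = exp(-r*dt) * [p*0.274939 + (1-p)*0.046897] = 0.150776; exercise = 0.010000; V(0,0) = max -> 0.150776

Answer: Price = V(0,0) = 0.1508


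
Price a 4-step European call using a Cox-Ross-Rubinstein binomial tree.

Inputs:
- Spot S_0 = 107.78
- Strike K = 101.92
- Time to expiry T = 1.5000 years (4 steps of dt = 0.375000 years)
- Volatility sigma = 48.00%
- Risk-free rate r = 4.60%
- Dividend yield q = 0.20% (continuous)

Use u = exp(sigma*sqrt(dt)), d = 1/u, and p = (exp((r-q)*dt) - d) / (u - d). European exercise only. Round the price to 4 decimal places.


dt = T/N = 0.375000
u = exp(sigma*sqrt(dt)) = 1.341702; d = 1/u = 0.745322
p = (exp((r-q)*dt) - d) / (u - d) = 0.454936
Discount per step: exp(-r*dt) = 0.982898
Stock lattice S(k, i) with i counting down-moves:
  k=0: S(0,0) = 107.7800
  k=1: S(1,0) = 144.6086; S(1,1) = 80.3308
  k=2: S(2,0) = 194.0216; S(2,1) = 107.7800; S(2,2) = 59.8723
  k=3: S(3,0) = 260.3192; S(3,1) = 144.6086; S(3,2) = 80.3308; S(3,3) = 44.6242
  k=4: S(4,0) = 349.2707; S(4,1) = 194.0216; S(4,2) = 107.7800; S(4,3) = 59.8723; S(4,4) = 33.2594
Terminal payoffs V(N, i) = max(S_T - K, 0):
  V(4,0) = 247.350673; V(4,1) = 92.101631; V(4,2) = 5.860000; V(4,3) = 0.000000; V(4,4) = 0.000000
Backward induction: V(k, i) = exp(-r*dt) * [p * V(k+1, i) + (1-p) * V(k+1, i+1)].
  V(3,0) = exp(-r*dt) * [p*247.350673 + (1-p)*92.101631] = 159.947038
  V(3,1) = exp(-r*dt) * [p*92.101631 + (1-p)*5.860000] = 44.323242
  V(3,2) = exp(-r*dt) * [p*5.860000 + (1-p)*0.000000] = 2.620334
  V(3,3) = exp(-r*dt) * [p*0.000000 + (1-p)*0.000000] = 0.000000
  V(2,0) = exp(-r*dt) * [p*159.947038 + (1-p)*44.323242] = 95.267093
  V(2,1) = exp(-r*dt) * [p*44.323242 + (1-p)*2.620334] = 21.223225
  V(2,2) = exp(-r*dt) * [p*2.620334 + (1-p)*0.000000] = 1.171698
  V(1,0) = exp(-r*dt) * [p*95.267093 + (1-p)*21.223225] = 53.969421
  V(1,1) = exp(-r*dt) * [p*21.223225 + (1-p)*1.171698] = 10.117819
  V(0,0) = exp(-r*dt) * [p*53.969421 + (1-p)*10.117819] = 29.553289

Answer: Price = V(0,0) = 29.5533


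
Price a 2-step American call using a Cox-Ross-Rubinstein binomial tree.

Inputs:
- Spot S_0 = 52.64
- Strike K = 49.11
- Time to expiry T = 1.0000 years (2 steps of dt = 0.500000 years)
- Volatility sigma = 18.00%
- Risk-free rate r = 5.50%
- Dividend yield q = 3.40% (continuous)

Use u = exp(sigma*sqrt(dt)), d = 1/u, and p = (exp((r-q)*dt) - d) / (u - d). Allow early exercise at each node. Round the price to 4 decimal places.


dt = T/N = 0.500000
u = exp(sigma*sqrt(dt)) = 1.135734; d = 1/u = 0.880488
p = (exp((r-q)*dt) - d) / (u - d) = 0.509577
Discount per step: exp(-r*dt) = 0.972875
Stock lattice S(k, i) with i counting down-moves:
  k=0: S(0,0) = 52.6400
  k=1: S(1,0) = 59.7850; S(1,1) = 46.3489
  k=2: S(2,0) = 67.8999; S(2,1) = 52.6400; S(2,2) = 40.8096
Terminal payoffs V(N, i) = max(S_T - K, 0):
  V(2,0) = 18.789911; V(2,1) = 3.530000; V(2,2) = 0.000000
Backward induction: V(k, i) = exp(-r*dt) * [p * V(k+1, i) + (1-p) * V(k+1, i+1)]; then take max(V_cont, immediate exercise) for American.
  V(1,0) = exp(-r*dt) * [p*18.789911 + (1-p)*3.530000] = 10.999412; exercise = 10.675043; V(1,0) = max -> 10.999412
  V(1,1) = exp(-r*dt) * [p*3.530000 + (1-p)*0.000000] = 1.750012; exercise = 0.000000; V(1,1) = max -> 1.750012
  V(0,0) = exp(-r*dt) * [p*10.999412 + (1-p)*1.750012] = 6.287970; exercise = 3.530000; V(0,0) = max -> 6.287970

Answer: Price = V(0,0) = 6.2880


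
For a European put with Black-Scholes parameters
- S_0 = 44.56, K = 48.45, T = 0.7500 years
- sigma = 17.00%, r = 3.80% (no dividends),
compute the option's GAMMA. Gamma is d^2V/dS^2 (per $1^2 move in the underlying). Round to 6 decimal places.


Answer: Gamma = 0.058113

Derivation:
d1 = -0.3012969809; d2 = -0.4485212995
phi(d1) = 0.3812391279; exp(-qT) = 1.0000000000; exp(-rT) = 0.9719022941
Gamma = exp(-qT) * phi(d1) / (S * sigma * sqrt(T)) = 1.0000000000 * 0.3812391279 / (44.5600 * 0.1700 * 0.8660254038) = 0.058113


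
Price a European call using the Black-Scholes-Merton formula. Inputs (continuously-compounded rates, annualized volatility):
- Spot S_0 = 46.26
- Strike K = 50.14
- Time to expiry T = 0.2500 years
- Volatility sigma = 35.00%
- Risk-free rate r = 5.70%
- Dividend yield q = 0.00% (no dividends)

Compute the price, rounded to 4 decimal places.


Answer: Price = 1.9866

Derivation:
d1 = (ln(S/K) + (r - q + 0.5*sigma^2) * T) / (sigma * sqrt(T)) = -0.29130821
d2 = d1 - sigma * sqrt(T) = -0.46630821
exp(-rT) = 0.98585105; exp(-qT) = 1.00000000
C = S_0 * exp(-qT) * N(d1) - K * exp(-rT) * N(d2)
N(d1) = 0.38540781; N(d2) = 0.32049745
C = 46.2600 * 1.00000000 * 0.38540781 - 50.1400 * 0.98585105 * 0.32049745 = 1.9866


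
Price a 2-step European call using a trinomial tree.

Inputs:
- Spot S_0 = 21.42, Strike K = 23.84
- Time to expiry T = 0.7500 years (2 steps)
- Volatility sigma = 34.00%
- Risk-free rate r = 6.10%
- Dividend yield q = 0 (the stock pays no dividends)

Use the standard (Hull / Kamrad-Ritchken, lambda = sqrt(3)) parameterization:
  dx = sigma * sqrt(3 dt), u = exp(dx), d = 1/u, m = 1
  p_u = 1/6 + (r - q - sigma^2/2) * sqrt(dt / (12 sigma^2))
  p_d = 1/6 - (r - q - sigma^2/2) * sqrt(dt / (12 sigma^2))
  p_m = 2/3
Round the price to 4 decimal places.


Answer: Price = V(0,0) = 2.0227

Derivation:
dt = T/N = 0.375000; dx = sigma*sqrt(3*dt) = 0.360624
u = exp(dx) = 1.434225; d = 1/u = 0.697241
p_u = 0.168330, p_m = 0.666667, p_d = 0.165003
Discount per step: exp(-r*dt) = 0.977385
Stock lattice S(k, j) with j the centered position index:
  k=0: S(0,+0) = 21.4200
  k=1: S(1,-1) = 14.9349; S(1,+0) = 21.4200; S(1,+1) = 30.7211
  k=2: S(2,-2) = 10.4132; S(2,-1) = 14.9349; S(2,+0) = 21.4200; S(2,+1) = 30.7211; S(2,+2) = 44.0610
Terminal payoffs V(N, j) = max(S_T - K, 0):
  V(2,-2) = 0.000000; V(2,-1) = 0.000000; V(2,+0) = 0.000000; V(2,+1) = 6.881094; V(2,+2) = 20.220953
Backward induction: V(k, j) = exp(-r*dt) * [p_u * V(k+1, j+1) + p_m * V(k+1, j) + p_d * V(k+1, j-1)]
  V(1,-1) = exp(-r*dt) * [p_u*0.000000 + p_m*0.000000 + p_d*0.000000] = 0.000000
  V(1,+0) = exp(-r*dt) * [p_u*6.881094 + p_m*0.000000 + p_d*0.000000] = 1.132102
  V(1,+1) = exp(-r*dt) * [p_u*20.220953 + p_m*6.881094 + p_d*0.000000] = 7.810474
  V(0,+0) = exp(-r*dt) * [p_u*7.810474 + p_m*1.132102 + p_d*0.000000] = 2.022674


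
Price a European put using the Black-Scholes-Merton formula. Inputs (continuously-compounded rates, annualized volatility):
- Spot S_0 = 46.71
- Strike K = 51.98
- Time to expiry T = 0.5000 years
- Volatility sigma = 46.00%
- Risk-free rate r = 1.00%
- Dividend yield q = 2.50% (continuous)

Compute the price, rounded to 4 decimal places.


Answer: Price = 9.4994

Derivation:
d1 = (ln(S/K) + (r - q + 0.5*sigma^2) * T) / (sigma * sqrt(T)) = -0.18907652
d2 = d1 - sigma * sqrt(T) = -0.51434564
exp(-rT) = 0.99501248; exp(-qT) = 0.98757780
P = K * exp(-rT) * N(-d2) - S_0 * exp(-qT) * N(-d1)
N(-d1) = 0.57498358; N(-d2) = 0.69649482
P = 51.9800 * 0.99501248 * 0.69649482 - 46.7100 * 0.98757780 * 0.57498358 = 9.4994


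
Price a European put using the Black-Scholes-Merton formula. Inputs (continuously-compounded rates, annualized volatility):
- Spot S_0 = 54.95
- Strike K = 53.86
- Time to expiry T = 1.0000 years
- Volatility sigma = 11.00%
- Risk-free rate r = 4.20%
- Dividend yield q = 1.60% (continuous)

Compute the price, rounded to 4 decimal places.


Answer: Price = 1.3019

Derivation:
d1 = (ln(S/K) + (r - q + 0.5*sigma^2) * T) / (sigma * sqrt(T)) = 0.47350540
d2 = d1 - sigma * sqrt(T) = 0.36350540
exp(-rT) = 0.95886978; exp(-qT) = 0.98412732
P = K * exp(-rT) * N(-d2) - S_0 * exp(-qT) * N(-d1)
N(-d1) = 0.31792633; N(-d2) = 0.35811369
P = 53.8600 * 0.95886978 * 0.35811369 - 54.9500 * 0.98412732 * 0.31792633 = 1.3019


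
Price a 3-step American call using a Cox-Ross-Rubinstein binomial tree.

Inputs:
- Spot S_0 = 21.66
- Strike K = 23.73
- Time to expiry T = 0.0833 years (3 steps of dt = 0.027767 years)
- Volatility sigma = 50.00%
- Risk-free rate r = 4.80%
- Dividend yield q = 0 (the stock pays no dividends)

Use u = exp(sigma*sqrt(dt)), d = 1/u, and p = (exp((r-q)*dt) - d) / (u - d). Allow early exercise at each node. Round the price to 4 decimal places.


Answer: Price = V(0,0) = 0.4699

Derivation:
dt = T/N = 0.027767
u = exp(sigma*sqrt(dt)) = 1.086886; d = 1/u = 0.920060
p = (exp((r-q)*dt) - d) / (u - d) = 0.487177
Discount per step: exp(-r*dt) = 0.998668
Stock lattice S(k, i) with i counting down-moves:
  k=0: S(0,0) = 21.6600
  k=1: S(1,0) = 23.5419; S(1,1) = 19.9285
  k=2: S(2,0) = 25.5874; S(2,1) = 21.6600; S(2,2) = 18.3354
  k=3: S(3,0) = 27.8106; S(3,1) = 23.5419; S(3,2) = 19.9285; S(3,3) = 16.8697
Terminal payoffs V(N, i) = max(S_T - K, 0):
  V(3,0) = 4.080600; V(3,1) = 0.000000; V(3,2) = 0.000000; V(3,3) = 0.000000
Backward induction: V(k, i) = exp(-r*dt) * [p * V(k+1, i) + (1-p) * V(k+1, i+1)]; then take max(V_cont, immediate exercise) for American.
  V(2,0) = exp(-r*dt) * [p*4.080600 + (1-p)*0.000000] = 1.985328; exercise = 1.857414; V(2,0) = max -> 1.985328
  V(2,1) = exp(-r*dt) * [p*0.000000 + (1-p)*0.000000] = 0.000000; exercise = 0.000000; V(2,1) = max -> 0.000000
  V(2,2) = exp(-r*dt) * [p*0.000000 + (1-p)*0.000000] = 0.000000; exercise = 0.000000; V(2,2) = max -> 0.000000
  V(1,0) = exp(-r*dt) * [p*1.985328 + (1-p)*0.000000] = 0.965919; exercise = 0.000000; V(1,0) = max -> 0.965919
  V(1,1) = exp(-r*dt) * [p*0.000000 + (1-p)*0.000000] = 0.000000; exercise = 0.000000; V(1,1) = max -> 0.000000
  V(0,0) = exp(-r*dt) * [p*0.965919 + (1-p)*0.000000] = 0.469947; exercise = 0.000000; V(0,0) = max -> 0.469947


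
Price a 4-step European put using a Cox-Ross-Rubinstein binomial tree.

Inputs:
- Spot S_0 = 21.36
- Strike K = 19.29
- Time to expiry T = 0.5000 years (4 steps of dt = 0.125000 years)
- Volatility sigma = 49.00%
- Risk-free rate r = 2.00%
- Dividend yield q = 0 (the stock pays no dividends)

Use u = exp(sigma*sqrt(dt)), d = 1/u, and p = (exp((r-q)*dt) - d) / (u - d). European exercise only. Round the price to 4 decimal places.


Answer: Price = V(0,0) = 1.8877

Derivation:
dt = T/N = 0.125000
u = exp(sigma*sqrt(dt)) = 1.189153; d = 1/u = 0.840935
p = (exp((r-q)*dt) - d) / (u - d) = 0.463986
Discount per step: exp(-r*dt) = 0.997503
Stock lattice S(k, i) with i counting down-moves:
  k=0: S(0,0) = 21.3600
  k=1: S(1,0) = 25.4003; S(1,1) = 17.9624
  k=2: S(2,0) = 30.2048; S(2,1) = 21.3600; S(2,2) = 15.1052
  k=3: S(3,0) = 35.9182; S(3,1) = 25.4003; S(3,2) = 17.9624; S(3,3) = 12.7025
  k=4: S(4,0) = 42.7122; S(4,1) = 30.2048; S(4,2) = 21.3600; S(4,3) = 15.1052; S(4,4) = 10.6819
Terminal payoffs V(N, i) = max(K - S_T, 0):
  V(4,0) = 0.000000; V(4,1) = 0.000000; V(4,2) = 0.000000; V(4,3) = 4.184821; V(4,4) = 8.608050
Backward induction: V(k, i) = exp(-r*dt) * [p * V(k+1, i) + (1-p) * V(k+1, i+1)].
  V(3,0) = exp(-r*dt) * [p*0.000000 + (1-p)*0.000000] = 0.000000
  V(3,1) = exp(-r*dt) * [p*0.000000 + (1-p)*0.000000] = 0.000000
  V(3,2) = exp(-r*dt) * [p*0.000000 + (1-p)*4.184821] = 2.237521
  V(3,3) = exp(-r*dt) * [p*4.184821 + (1-p)*8.608050] = 6.539364
  V(2,0) = exp(-r*dt) * [p*0.000000 + (1-p)*0.000000] = 0.000000
  V(2,1) = exp(-r*dt) * [p*0.000000 + (1-p)*2.237521] = 1.196348
  V(2,2) = exp(-r*dt) * [p*2.237521 + (1-p)*6.539364] = 4.532025
  V(1,0) = exp(-r*dt) * [p*0.000000 + (1-p)*1.196348] = 0.639658
  V(1,1) = exp(-r*dt) * [p*1.196348 + (1-p)*4.532025] = 2.976866
  V(0,0) = exp(-r*dt) * [p*0.639658 + (1-p)*2.976866] = 1.887709


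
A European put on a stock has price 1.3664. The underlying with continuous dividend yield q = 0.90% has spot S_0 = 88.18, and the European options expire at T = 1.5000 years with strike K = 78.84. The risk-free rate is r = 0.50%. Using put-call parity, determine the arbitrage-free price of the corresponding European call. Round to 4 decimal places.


Put-call parity: C - P = S_0 * exp(-qT) - K * exp(-rT).
S_0 * exp(-qT) = 88.1800 * 0.98659072 = 86.99756936
K * exp(-rT) = 78.8400 * 0.99252805 = 78.25091184
C = P + S*exp(-qT) - K*exp(-rT)
C = 1.3664 + 86.99756936 - 78.25091184 = 10.1131

Answer: Call price = 10.1131


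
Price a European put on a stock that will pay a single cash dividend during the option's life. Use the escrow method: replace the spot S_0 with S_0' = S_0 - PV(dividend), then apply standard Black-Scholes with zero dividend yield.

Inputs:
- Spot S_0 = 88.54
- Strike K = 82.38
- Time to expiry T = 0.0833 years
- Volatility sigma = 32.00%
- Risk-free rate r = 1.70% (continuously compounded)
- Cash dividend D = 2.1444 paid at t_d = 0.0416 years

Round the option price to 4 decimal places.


PV(D) = D * exp(-r * t_d) = 2.1444 * 0.99929305 = 2.14288402
S_0' = S_0 - PV(D) = 88.5400 - 2.14288402 = 86.39711598
d1 = (ln(S_0'/K) + (r + sigma^2/2)*T) / (sigma*sqrt(T)) = 0.57702545
d2 = d1 - sigma*sqrt(T) = 0.48466789
exp(-rT) = 0.99858490
N(-d1) = 0.28196113; N(-d2) = 0.31395597
P = K * exp(-rT) * N(-d2) - S_0' * N(-d1) = 82.3800 * 0.99858490 * 0.31395597 - 86.39711598 * 0.28196113 = 1.4665

Answer: Price = 1.4665


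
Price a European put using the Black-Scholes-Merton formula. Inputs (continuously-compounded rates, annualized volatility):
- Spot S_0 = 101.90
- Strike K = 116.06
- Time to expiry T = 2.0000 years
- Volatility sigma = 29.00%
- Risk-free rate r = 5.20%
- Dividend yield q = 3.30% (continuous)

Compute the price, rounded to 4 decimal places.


d1 = (ln(S/K) + (r - q + 0.5*sigma^2) * T) / (sigma * sqrt(T)) = -0.01954384
d2 = d1 - sigma * sqrt(T) = -0.42966578
exp(-rT) = 0.90122530; exp(-qT) = 0.93613086
P = K * exp(-rT) * N(-d2) - S_0 * exp(-qT) * N(-d1)
N(-d1) = 0.50779637; N(-d2) = 0.66628061
P = 116.0600 * 0.90122530 * 0.66628061 - 101.9000 * 0.93613086 * 0.50779637 = 21.2508

Answer: Price = 21.2508


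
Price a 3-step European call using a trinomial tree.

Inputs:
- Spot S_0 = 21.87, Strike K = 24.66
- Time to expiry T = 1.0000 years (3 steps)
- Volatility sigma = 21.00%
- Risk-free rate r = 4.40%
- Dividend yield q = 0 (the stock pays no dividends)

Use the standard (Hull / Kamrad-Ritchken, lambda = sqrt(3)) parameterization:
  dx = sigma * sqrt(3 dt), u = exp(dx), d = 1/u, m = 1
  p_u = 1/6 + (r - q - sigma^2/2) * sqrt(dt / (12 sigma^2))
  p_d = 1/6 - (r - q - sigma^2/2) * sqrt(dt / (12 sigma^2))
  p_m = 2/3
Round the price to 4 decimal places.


Answer: Price = V(0,0) = 1.2361

Derivation:
dt = T/N = 0.333333; dx = sigma*sqrt(3*dt) = 0.210000
u = exp(dx) = 1.233678; d = 1/u = 0.810584
p_u = 0.184087, p_m = 0.666667, p_d = 0.149246
Discount per step: exp(-r*dt) = 0.985440
Stock lattice S(k, j) with j the centered position index:
  k=0: S(0,+0) = 21.8700
  k=1: S(1,-1) = 17.7275; S(1,+0) = 21.8700; S(1,+1) = 26.9805
  k=2: S(2,-2) = 14.3696; S(2,-1) = 17.7275; S(2,+0) = 21.8700; S(2,+1) = 26.9805; S(2,+2) = 33.2853
  k=3: S(3,-3) = 11.6478; S(3,-2) = 14.3696; S(3,-1) = 17.7275; S(3,+0) = 21.8700; S(3,+1) = 26.9805; S(3,+2) = 33.2853; S(3,+3) = 41.0633
Terminal payoffs V(N, j) = max(S_T - K, 0):
  V(3,-3) = 0.000000; V(3,-2) = 0.000000; V(3,-1) = 0.000000; V(3,+0) = 0.000000; V(3,+1) = 2.320539; V(3,+2) = 8.625299; V(3,+3) = 16.403343
Backward induction: V(k, j) = exp(-r*dt) * [p_u * V(k+1, j+1) + p_m * V(k+1, j) + p_d * V(k+1, j-1)]
  V(2,-2) = exp(-r*dt) * [p_u*0.000000 + p_m*0.000000 + p_d*0.000000] = 0.000000
  V(2,-1) = exp(-r*dt) * [p_u*0.000000 + p_m*0.000000 + p_d*0.000000] = 0.000000
  V(2,+0) = exp(-r*dt) * [p_u*2.320539 + p_m*0.000000 + p_d*0.000000] = 0.420962
  V(2,+1) = exp(-r*dt) * [p_u*8.625299 + p_m*2.320539 + p_d*0.000000] = 3.089192
  V(2,+2) = exp(-r*dt) * [p_u*16.403343 + p_m*8.625299 + p_d*2.320539] = 8.983450
  V(1,-1) = exp(-r*dt) * [p_u*0.420962 + p_m*0.000000 + p_d*0.000000] = 0.076366
  V(1,+0) = exp(-r*dt) * [p_u*3.089192 + p_m*0.420962 + p_d*0.000000] = 0.836957
  V(1,+1) = exp(-r*dt) * [p_u*8.983450 + p_m*3.089192 + p_d*0.420962] = 3.721050
  V(0,+0) = exp(-r*dt) * [p_u*3.721050 + p_m*0.836957 + p_d*0.076366] = 1.236103
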